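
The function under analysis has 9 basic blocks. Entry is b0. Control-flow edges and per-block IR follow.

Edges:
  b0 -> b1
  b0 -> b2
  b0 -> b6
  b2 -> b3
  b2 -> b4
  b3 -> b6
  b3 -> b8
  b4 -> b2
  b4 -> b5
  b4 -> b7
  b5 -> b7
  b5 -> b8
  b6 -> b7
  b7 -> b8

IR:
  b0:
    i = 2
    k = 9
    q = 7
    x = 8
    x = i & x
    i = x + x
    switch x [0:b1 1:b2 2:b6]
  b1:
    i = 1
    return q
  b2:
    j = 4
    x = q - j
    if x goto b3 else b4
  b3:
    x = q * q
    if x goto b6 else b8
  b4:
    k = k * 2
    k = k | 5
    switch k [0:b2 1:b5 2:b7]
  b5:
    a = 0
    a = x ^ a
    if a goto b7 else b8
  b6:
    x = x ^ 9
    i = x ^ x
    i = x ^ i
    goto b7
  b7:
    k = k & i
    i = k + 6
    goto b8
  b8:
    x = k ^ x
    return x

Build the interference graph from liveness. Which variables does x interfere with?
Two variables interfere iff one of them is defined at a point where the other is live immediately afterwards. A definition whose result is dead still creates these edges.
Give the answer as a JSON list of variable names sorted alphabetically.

Per-block:
  b0 def {i,k,q,x} use ∅
  b1 def {i} use {q}
  b2 def {j,x} use {q}
  b3 def {x} use {q}
  b4 def {k} use {k}
  b5 def {a} use {x}
  b6 def {i,x} use {x}
  b7 def {i,k} use {i,k}
  b8 def {x} use {k,x}

Live sets:
  b0: in=∅ out={i,k,q,x}
  b1: in={q} out=∅
  b2: in={i,k,q} out={i,k,q,x}
  b3: in={k,q} out={k,x}
  b4: in={i,k,q,x} out={i,k,q,x}
  b5: in={i,k,x} out={i,k,x}
  b6: in={k,x} out={i,k,x}
  b7: in={i,k,x} out={k,x}
  b8: in={k,x} out=∅

Interfere edges:
  a — {i,k,x}
  i — {a,j,k,q,x}
  j — {i,k,q}
  k — {a,i,j,q,x}
  q — {i,j,k,x}
  x — {a,i,k,q}

N(x) = ["a", "i", "k", "q"]

Answer: ["a", "i", "k", "q"]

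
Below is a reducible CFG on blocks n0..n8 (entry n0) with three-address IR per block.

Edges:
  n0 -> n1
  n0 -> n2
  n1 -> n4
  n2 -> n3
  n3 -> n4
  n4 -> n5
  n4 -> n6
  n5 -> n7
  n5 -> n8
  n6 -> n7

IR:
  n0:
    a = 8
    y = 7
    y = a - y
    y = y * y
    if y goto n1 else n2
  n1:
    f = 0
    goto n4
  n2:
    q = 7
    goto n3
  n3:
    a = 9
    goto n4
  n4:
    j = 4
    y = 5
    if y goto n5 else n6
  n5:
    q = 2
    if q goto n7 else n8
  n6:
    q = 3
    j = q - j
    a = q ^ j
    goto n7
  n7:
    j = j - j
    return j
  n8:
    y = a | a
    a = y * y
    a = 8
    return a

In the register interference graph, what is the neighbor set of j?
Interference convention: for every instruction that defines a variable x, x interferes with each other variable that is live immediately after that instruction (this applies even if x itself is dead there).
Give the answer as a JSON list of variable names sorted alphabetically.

Per-block:
  n0 def {a,y} use ∅
  n1 def {f} use ∅
  n2 def {q} use ∅
  n3 def {a} use ∅
  n4 def {j,y} use ∅
  n5 def {q} use ∅
  n6 def {a,j,q} use {j}
  n7 def {j} use {j}
  n8 def {a,y} use {a}

Backward fixpoint:
  live n0: ∅→{a}
  live n1: {a}→{a}
  live n2: ∅→∅
  live n3: ∅→{a}
  live n4: {a}→{a,j}
  live n5: {a,j}→{a,j}
  live n6: {j}→{j}
  live n7: {j}→∅
  live n8: {a}→∅

Interference:
  a↔{f,j,q,y}
  f↔{a}
  j↔{a,q,y}
  q↔{a,j}
  y↔{a,j}

N(j) = ["a", "q", "y"]

Answer: ["a", "q", "y"]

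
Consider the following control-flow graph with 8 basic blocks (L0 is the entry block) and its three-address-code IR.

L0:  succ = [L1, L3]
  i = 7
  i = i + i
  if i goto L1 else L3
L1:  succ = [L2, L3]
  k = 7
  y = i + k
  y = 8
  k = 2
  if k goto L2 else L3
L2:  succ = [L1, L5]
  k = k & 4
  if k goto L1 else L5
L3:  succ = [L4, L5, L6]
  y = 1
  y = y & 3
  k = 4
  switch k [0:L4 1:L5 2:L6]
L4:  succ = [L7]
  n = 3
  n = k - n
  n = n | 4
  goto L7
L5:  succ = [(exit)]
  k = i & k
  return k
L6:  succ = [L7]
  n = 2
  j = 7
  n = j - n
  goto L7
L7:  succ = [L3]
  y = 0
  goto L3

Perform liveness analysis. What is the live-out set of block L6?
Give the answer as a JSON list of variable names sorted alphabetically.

Answer: ["i"]

Derivation:
def/use:
  L0 def {i} use ∅
  L1 def {k,y} use {i}
  L2 def {k} use {k}
  L3 def {k,y} use ∅
  L4 def {n} use {k}
  L5 def {k} use {i,k}
  L6 def {j,n} use ∅
  L7 def {y} use ∅

Liveness:
  L0: in=∅ out={i}
  L1: in={i} out={i,k}
  L2: in={i,k} out={i,k}
  L3: in={i} out={i,k}
  L4: in={i,k} out={i}
  L5: in={i,k} out=∅
  L6: in={i} out={i}
  L7: in={i} out={i}

live-out(L6) = ["i"]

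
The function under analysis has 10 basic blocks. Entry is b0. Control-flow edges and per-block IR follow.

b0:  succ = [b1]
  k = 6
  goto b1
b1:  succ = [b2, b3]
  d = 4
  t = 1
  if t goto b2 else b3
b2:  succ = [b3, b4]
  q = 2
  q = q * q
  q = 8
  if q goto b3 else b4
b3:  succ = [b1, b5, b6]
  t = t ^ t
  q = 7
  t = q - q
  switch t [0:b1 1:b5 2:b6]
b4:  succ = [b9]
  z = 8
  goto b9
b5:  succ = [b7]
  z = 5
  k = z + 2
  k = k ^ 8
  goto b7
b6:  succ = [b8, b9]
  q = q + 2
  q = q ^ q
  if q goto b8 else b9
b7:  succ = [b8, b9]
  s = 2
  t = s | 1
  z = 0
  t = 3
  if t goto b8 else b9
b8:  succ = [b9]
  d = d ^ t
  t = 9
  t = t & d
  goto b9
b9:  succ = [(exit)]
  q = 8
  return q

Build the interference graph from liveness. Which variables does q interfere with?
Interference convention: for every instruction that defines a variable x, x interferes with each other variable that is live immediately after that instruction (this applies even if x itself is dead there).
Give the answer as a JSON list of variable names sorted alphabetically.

def/use:
  b0: def={k} ue=∅
  b1: def={d,t} ue=∅
  b2: def={q} ue=∅
  b3: def={q,t} ue={t}
  b4: def={z} ue=∅
  b5: def={k,z} ue=∅
  b6: def={q} ue={q}
  b7: def={s,t,z} ue=∅
  b8: def={d,t} ue={d,t}
  b9: def={q} ue=∅

Liveness:
  live b0: ∅→∅
  live b1: ∅→{d,t}
  live b2: {d,t}→{d,t}
  live b3: {d,t}→{d,q,t}
  live b4: ∅→∅
  live b5: {d}→{d}
  live b6: {d,q,t}→{d,t}
  live b7: {d}→{d,t}
  live b8: {d,t}→∅
  live b9: ∅→∅

Conflict graph:
  d: {k,q,s,t,z}
  k: {d}
  q: {d,t}
  s: {d}
  t: {d,q}
  z: {d}

N(q) = ["d", "t"]

Answer: ["d", "t"]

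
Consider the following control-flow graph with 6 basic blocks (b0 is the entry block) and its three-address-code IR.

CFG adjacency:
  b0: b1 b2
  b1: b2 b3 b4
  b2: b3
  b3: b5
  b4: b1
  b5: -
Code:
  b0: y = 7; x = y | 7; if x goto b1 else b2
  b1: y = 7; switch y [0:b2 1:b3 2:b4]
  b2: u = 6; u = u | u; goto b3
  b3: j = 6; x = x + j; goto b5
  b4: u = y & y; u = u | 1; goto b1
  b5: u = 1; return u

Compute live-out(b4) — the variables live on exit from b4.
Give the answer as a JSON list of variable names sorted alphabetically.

Answer: ["x"]

Derivation:
def/use:
  b0: {x,y} / ∅
  b1: {y} / ∅
  b2: {u} / ∅
  b3: {j,x} / {x}
  b4: {u} / {y}
  b5: {u} / ∅

Liveness:
  live b0: ∅→{x}
  live b1: {x}→{x,y}
  live b2: {x}→{x}
  live b3: {x}→∅
  live b4: {x,y}→{x}
  live b5: ∅→∅

live-out(b4) = ["x"]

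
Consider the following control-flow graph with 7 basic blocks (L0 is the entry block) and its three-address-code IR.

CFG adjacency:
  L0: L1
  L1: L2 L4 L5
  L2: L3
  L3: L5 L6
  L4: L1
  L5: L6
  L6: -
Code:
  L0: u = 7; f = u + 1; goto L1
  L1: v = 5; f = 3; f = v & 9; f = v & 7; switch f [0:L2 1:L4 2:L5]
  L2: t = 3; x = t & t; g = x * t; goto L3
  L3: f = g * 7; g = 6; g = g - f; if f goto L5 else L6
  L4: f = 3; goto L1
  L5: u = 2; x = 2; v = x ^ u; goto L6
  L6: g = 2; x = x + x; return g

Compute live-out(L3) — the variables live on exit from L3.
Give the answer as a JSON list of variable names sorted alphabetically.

Per-block:
  L0: def={f,u} ue=∅
  L1: def={f,v} ue=∅
  L2: def={g,t,x} ue=∅
  L3: def={f,g} ue={g}
  L4: def={f} ue=∅
  L5: def={u,v,x} ue=∅
  L6: def={g,x} ue={x}

Backward fixpoint:
  live L0: ∅→∅
  live L1: ∅→∅
  live L2: ∅→{g,x}
  live L3: {g,x}→{x}
  live L4: ∅→∅
  live L5: ∅→{x}
  live L6: {x}→∅

live-out(L3) = ["x"]

Answer: ["x"]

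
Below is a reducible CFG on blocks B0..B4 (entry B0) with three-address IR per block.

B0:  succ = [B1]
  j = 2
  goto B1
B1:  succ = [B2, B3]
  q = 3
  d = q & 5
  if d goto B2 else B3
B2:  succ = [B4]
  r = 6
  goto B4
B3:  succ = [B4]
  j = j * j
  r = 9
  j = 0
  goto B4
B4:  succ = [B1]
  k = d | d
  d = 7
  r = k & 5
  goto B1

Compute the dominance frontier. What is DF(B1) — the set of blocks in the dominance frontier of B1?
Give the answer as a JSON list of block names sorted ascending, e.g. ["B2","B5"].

idom tree: B1←B0 B2←B1 B3←B1 B4←B1
Dom∩ at merges:
  B1: preds {B0,B4}: {B0} ∩ {B0,B1,B4} = {B0}; idom=B0
  B4: preds {B2,B3}: {B0,B1,B2} ∩ {B0,B1,B3} = {B0,B1}; idom=B1

DF derivation:
  join B1 pred B0: · stop@B0
  join B1 pred B4: B4→B1 stop@B0
  join B4 pred B2: B2 stop@B1
  join B4 pred B3: B3 stop@B1
  B0: DF=∅
  B1: DF={B1}
  B2: DF={B4}
  B3: DF={B4}
  B4: DF={B1}

DF(B1) = ["B1"]

Answer: ["B1"]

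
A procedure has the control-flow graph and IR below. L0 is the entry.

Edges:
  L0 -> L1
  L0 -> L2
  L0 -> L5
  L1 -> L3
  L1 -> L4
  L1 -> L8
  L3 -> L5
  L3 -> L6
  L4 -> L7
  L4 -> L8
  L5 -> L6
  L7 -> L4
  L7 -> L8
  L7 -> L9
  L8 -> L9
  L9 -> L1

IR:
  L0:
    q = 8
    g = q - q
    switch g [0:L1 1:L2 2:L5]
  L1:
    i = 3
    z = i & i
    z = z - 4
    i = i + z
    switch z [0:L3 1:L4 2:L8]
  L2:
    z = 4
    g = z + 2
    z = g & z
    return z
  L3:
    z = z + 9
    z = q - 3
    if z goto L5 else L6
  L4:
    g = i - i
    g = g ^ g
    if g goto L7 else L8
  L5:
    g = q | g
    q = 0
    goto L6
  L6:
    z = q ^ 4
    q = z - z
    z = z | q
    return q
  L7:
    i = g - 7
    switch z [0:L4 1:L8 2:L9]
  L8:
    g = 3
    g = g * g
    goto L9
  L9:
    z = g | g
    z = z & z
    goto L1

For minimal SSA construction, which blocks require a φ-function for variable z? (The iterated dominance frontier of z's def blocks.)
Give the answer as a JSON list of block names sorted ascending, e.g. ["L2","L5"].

Answer: ["L1", "L5", "L6"]

Derivation:
idom tree: L1←L0 L2←L0 L3←L1 L4←L1 L5←L0 L6←L0 L7←L4 L8←L1 L9←L1
Dom∩ at merges:
  L1: preds {L0,L9}: {L0} ∩ {L0,L1,L9} = {L0}; idom=L0
  L4: preds {L1,L7}: {L0,L1} ∩ {L0,L1,L4,L7} = {L0,L1}; idom=L1
  L5: preds {L0,L3}: {L0} ∩ {L0,L1,L3} = {L0}; idom=L0
  L6: preds {L3,L5}: {L0,L1,L3} ∩ {L0,L5} = {L0}; idom=L0
  L8: preds {L1,L4,L7}: {L0,L1} ∩ {L0,L1,L4} ∩ {L0,L1,L4,L7} = {L0,L1}; idom=L1
  L9: preds {L7,L8}: {L0,L1,L4,L7} ∩ {L0,L1,L8} = {L0,L1}; idom=L1

DF derivation:
  join L1 pred L0: · stop@L0
  join L1 pred L9: L9→L1 stop@L0
  join L4 pred L1: · stop@L1
  join L4 pred L7: L7→L4 stop@L1
  join L5 pred L0: · stop@L0
  join L5 pred L3: L3→L1 stop@L0
  join L6 pred L3: L3→L1 stop@L0
  join L6 pred L5: L5 stop@L0
  join L8 pred L1: · stop@L1
  join L8 pred L4: L4 stop@L1
  join L8 pred L7: L7→L4 stop@L1
  join L9 pred L7: L7→L4 stop@L1
  join L9 pred L8: L8 stop@L1
  DF(L0)=∅
  DF(L1)={L1,L5,L6}
  DF(L2)=∅
  DF(L3)={L5,L6}
  DF(L4)={L4,L8,L9}
  DF(L5)={L6}
  DF(L6)=∅
  DF(L7)={L4,L8,L9}
  DF(L8)={L9}
  DF(L9)={L1}

φ for z: defs {L1,L2,L3,L6,L9}
  DF⁺ = {L1,L5,L6}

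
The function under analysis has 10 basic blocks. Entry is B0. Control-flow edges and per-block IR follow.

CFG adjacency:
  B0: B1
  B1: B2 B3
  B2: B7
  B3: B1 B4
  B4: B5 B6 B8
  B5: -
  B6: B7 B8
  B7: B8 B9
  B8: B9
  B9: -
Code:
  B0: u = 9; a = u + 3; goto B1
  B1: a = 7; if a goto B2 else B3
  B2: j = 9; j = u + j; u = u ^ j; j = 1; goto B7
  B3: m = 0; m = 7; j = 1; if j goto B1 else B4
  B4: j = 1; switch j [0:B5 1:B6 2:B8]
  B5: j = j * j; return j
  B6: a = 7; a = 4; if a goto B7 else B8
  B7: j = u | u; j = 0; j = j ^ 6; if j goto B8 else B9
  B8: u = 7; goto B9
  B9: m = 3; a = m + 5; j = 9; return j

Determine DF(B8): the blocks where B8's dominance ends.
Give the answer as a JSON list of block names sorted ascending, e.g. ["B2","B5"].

idom tree: B1←B0 B2←B1 B3←B1 B4←B3 B5←B4 B6←B4 B7←B1 B8←B1 B9←B1
Dom∩ at merges:
  B1: preds {B0,B3}: {B0} ∩ {B0,B1,B3} = {B0}; idom=B0
  B7: preds {B2,B6}: {B0,B1,B2} ∩ {B0,B1,B3,B4,B6} = {B0,B1}; idom=B1
  B8: preds {B4,B6,B7}: {B0,B1,B3,B4} ∩ {B0,B1,B3,B4,B6} ∩ {B0,B1,B7} = {B0,B1}; idom=B1
  B9: preds {B7,B8}: {B0,B1,B7} ∩ {B0,B1,B8} = {B0,B1}; idom=B1

DF walk-up:
  join B1 pred B0: · stop@B0
  join B1 pred B3: B3→B1 stop@B0
  join B7 pred B2: B2 stop@B1
  join B7 pred B6: B6→B4→B3 stop@B1
  join B8 pred B4: B4→B3 stop@B1
  join B8 pred B6: B6→B4→B3 stop@B1
  join B8 pred B7: B7 stop@B1
  join B9 pred B7: B7 stop@B1
  join B9 pred B8: B8 stop@B1
  B0: DF=∅
  B1: DF={B1}
  B2: DF={B7}
  B3: DF={B1,B7,B8}
  B4: DF={B7,B8}
  B5: DF=∅
  B6: DF={B7,B8}
  B7: DF={B8,B9}
  B8: DF={B9}
  B9: DF=∅

DF(B8) = ["B9"]

Answer: ["B9"]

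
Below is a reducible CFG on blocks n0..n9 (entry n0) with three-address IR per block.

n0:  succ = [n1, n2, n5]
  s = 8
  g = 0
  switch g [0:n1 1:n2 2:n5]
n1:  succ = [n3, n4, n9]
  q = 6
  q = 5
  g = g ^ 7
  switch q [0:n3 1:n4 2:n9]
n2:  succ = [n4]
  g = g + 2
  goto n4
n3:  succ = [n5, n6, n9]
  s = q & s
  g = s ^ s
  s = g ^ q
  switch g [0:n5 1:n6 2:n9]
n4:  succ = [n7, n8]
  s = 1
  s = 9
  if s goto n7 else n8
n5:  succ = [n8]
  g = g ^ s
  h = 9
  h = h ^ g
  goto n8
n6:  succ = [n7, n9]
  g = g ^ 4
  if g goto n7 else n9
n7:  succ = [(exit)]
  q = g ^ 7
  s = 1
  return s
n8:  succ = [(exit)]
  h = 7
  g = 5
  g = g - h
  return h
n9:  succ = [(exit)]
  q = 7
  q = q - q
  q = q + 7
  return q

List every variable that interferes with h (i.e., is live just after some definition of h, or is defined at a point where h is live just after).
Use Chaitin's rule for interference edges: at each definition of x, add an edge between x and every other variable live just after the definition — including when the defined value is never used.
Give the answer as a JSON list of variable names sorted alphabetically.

def/use:
  n0: def={g,s} ue=∅
  n1: def={g,q} ue={g}
  n2: def={g} ue={g}
  n3: def={g,s} ue={q,s}
  n4: def={s} ue=∅
  n5: def={g,h} ue={g,s}
  n6: def={g} ue={g}
  n7: def={q,s} ue={g}
  n8: def={g,h} ue=∅
  n9: def={q} ue=∅

Liveness:
  n0: in=∅ out={g,s}
  n1: in={g,s} out={g,q,s}
  n2: in={g} out={g}
  n3: in={q,s} out={g,s}
  n4: in={g} out={g}
  n5: in={g,s} out=∅
  n6: in={g} out={g}
  n7: in={g} out=∅
  n8: in=∅ out=∅
  n9: in=∅ out=∅

Interfere edges:
  g↔{h,q,s}
  h↔{g}
  q↔{g,s}
  s↔{g,q}

N(h) = ["g"]

Answer: ["g"]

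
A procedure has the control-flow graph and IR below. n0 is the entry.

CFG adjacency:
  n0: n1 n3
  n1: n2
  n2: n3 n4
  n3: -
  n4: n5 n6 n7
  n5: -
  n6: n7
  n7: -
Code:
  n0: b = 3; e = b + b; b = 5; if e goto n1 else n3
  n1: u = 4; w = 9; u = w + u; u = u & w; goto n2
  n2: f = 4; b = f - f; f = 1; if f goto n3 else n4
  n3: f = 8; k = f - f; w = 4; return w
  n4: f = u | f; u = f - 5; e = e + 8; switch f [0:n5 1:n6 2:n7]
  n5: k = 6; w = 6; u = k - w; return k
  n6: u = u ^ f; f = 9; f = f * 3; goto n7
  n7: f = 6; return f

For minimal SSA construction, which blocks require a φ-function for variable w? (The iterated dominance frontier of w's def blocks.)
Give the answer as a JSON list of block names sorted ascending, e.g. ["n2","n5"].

idom tree: n1←n0 n2←n1 n3←n0 n4←n2 n5←n4 n6←n4 n7←n4
Dom at joins:
  n3: preds {n0,n2}: {n0} ∩ {n0,n1,n2} = {n0}; idom=n0
  n7: preds {n4,n6}: {n0,n1,n2,n4} ∩ {n0,n1,n2,n4,n6} = {n0,n1,n2,n4}; idom=n4

Frontier:
  n3←n0: walk · to n0
  n3←n2: walk n2→n1 to n0
  n7←n4: walk · to n4
  n7←n6: walk n6 to n4
  n0 → ∅
  n1 → {n3}
  n2 → {n3}
  n3 → ∅
  n4 → ∅
  n5 → ∅
  n6 → {n7}
  n7 → ∅

φ for w: defs {n1,n3,n5}
  DF⁺ = {n3}

Answer: ["n3"]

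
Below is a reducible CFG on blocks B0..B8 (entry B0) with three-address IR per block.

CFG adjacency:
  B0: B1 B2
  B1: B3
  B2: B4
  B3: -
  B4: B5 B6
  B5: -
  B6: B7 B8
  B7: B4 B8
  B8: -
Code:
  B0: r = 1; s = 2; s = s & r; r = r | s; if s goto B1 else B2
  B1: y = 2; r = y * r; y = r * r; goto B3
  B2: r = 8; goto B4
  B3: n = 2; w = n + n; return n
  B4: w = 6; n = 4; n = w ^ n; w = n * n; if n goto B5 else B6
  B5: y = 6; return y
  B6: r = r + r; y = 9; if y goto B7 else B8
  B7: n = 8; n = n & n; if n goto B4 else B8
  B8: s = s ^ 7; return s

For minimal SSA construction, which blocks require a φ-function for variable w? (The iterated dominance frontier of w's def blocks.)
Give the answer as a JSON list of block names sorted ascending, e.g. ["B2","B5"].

idom tree: B1←B0 B2←B0 B3←B1 B4←B2 B5←B4 B6←B4 B7←B6 B8←B6
Dom∩ at merges:
  B4: preds {B2,B7}: {B0,B2} ∩ {B0,B2,B4,B6,B7} = {B0,B2}; idom=B2
  B8: preds {B6,B7}: {B0,B2,B4,B6} ∩ {B0,B2,B4,B6,B7} = {B0,B2,B4,B6}; idom=B6

DF walk-up:
  join B4 pred B2: · stop@B2
  join B4 pred B7: B7→B6→B4 stop@B2
  join B8 pred B6: · stop@B6
  join B8 pred B7: B7 stop@B6
  DF(B0)=∅
  DF(B1)=∅
  DF(B2)=∅
  DF(B3)=∅
  DF(B4)={B4}
  DF(B5)=∅
  DF(B6)={B4}
  DF(B7)={B4,B8}
  DF(B8)=∅

φ for w: defs {B3,B4}
  DF⁺ = {B4}

Answer: ["B4"]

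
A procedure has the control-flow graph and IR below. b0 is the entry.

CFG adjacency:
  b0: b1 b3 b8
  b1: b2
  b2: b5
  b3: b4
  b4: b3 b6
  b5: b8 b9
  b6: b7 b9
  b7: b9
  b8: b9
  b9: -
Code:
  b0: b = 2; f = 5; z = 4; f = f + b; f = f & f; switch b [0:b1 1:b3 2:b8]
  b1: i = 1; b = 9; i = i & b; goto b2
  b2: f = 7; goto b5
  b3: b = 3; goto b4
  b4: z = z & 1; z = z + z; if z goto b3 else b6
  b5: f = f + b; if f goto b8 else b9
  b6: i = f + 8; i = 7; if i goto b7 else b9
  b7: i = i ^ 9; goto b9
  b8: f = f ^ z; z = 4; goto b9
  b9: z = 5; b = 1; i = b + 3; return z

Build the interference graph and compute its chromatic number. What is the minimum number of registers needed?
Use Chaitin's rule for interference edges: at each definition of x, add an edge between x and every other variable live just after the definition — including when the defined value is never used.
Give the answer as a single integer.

def/use:
  b0: {b,f,z} / ∅
  b1: {b,i} / ∅
  b2: {f} / ∅
  b3: {b} / ∅
  b4: {z} / {z}
  b5: {f} / {b,f}
  b6: {i} / {f}
  b7: {i} / {i}
  b8: {f,z} / {f,z}
  b9: {b,i,z} / ∅

Live sets:
  b0: in=∅ out={f,z}
  b1: in={z} out={b,z}
  b2: in={b,z} out={b,f,z}
  b3: in={f,z} out={f,z}
  b4: in={f,z} out={f,z}
  b5: in={b,f,z} out={f,z}
  b6: in={f} out={i}
  b7: in={i} out=∅
  b8: in={f,z} out=∅
  b9: in=∅ out=∅

Interfere edges:
  b — {f,i,z}
  f — {b,z}
  i — {b,z}
  z — {b,f,i}

Registers:
  lower bound: {b,f,z} mutually conflict ⇒ χ ≥ 3
  3-colouring: R0={b}  R1={z}  R2={f,i}
  χ = 3

Answer: 3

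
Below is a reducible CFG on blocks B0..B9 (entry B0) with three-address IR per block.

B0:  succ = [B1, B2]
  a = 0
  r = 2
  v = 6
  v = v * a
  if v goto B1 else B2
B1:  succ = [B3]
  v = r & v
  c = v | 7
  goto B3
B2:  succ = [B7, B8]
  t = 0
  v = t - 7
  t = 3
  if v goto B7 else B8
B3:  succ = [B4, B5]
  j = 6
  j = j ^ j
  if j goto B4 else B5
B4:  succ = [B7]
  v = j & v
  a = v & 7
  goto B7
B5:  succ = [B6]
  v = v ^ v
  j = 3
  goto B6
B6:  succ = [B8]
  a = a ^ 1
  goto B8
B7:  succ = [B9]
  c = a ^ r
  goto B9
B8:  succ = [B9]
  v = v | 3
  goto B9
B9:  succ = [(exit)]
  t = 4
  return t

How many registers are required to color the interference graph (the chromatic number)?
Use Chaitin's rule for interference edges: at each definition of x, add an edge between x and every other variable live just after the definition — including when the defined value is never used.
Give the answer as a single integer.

Per-block:
  B0 def {a,r,v} use ∅
  B1 def {c,v} use {r,v}
  B2 def {t,v} use ∅
  B3 def {j} use ∅
  B4 def {a,v} use {j,v}
  B5 def {j,v} use {v}
  B6 def {a} use {a}
  B7 def {c} use {a,r}
  B8 def {v} use {v}
  B9 def {t} use ∅

Live sets:
  live B0: ∅→{a,r,v}
  live B1: {a,r,v}→{a,r,v}
  live B2: {a,r}→{a,r,v}
  live B3: {a,r,v}→{a,j,r,v}
  live B4: {j,r,v}→{a,r}
  live B5: {a,v}→{a,v}
  live B6: {a,v}→{v}
  live B7: {a,r}→∅
  live B8: {v}→∅
  live B9: ∅→∅

Interference:
  a: {c,j,r,t,v}
  c: {a,r,v}
  j: {a,r,v}
  r: {a,c,j,t,v}
  t: {a,r,v}
  v: {a,c,j,r,t}

Registers:
  clique {a,c,r,v} ⇒ need ≥ 4
  4-colouring: R0={a}  R1={r}  R2={v}  R3={c,j,t}
  χ = 4

Answer: 4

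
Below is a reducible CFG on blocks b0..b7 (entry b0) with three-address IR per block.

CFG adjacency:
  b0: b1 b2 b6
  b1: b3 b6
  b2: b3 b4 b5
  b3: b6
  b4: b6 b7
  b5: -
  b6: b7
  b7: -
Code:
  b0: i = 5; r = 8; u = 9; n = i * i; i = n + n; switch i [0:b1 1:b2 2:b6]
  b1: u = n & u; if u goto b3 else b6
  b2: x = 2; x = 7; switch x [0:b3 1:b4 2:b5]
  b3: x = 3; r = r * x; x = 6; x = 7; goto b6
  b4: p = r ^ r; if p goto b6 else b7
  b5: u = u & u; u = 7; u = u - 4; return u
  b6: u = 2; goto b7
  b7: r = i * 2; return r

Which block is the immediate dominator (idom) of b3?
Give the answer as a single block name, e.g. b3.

idom tree: b1←b0 b2←b0 b3←b0 b4←b2 b5←b2 b6←b0 b7←b0
Dom at joins:
  b3: preds {b1,b2}: {b0,b1} ∩ {b0,b2} = {b0}; idom=b0
  b6: preds {b0,b1,b3,b4}: {b0} ∩ {b0,b1} ∩ {b0,b3} ∩ {b0,b2,b4} = {b0}; idom=b0
  b7: preds {b4,b6}: {b0,b2,b4} ∩ {b0,b6} = {b0}; idom=b0

idom(b3) = b0

Answer: b0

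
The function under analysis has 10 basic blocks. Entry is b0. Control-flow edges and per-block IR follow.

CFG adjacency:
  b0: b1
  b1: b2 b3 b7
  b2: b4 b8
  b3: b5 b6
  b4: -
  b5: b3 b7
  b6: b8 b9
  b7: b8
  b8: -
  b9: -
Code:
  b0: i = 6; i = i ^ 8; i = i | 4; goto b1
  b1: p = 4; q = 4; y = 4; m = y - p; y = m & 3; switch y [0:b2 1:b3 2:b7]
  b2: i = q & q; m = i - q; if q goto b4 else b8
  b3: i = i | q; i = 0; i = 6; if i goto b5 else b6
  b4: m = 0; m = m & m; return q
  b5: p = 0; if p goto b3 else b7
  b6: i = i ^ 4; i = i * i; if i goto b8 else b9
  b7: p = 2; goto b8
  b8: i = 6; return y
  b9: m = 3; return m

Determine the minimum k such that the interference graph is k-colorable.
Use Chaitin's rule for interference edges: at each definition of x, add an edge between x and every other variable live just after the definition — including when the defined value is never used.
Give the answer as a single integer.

Answer: 4

Working:
def/use:
  b0: def={i} ue=∅
  b1: def={m,p,q,y} ue=∅
  b2: def={i,m} ue={q}
  b3: def={i} ue={i,q}
  b4: def={m} ue={q}
  b5: def={p} ue=∅
  b6: def={i} ue={i}
  b7: def={p} ue=∅
  b8: def={i} ue={y}
  b9: def={m} ue=∅

Live sets:
  live b0: ∅→{i}
  live b1: {i}→{i,q,y}
  live b2: {q,y}→{q,y}
  live b3: {i,q,y}→{i,q,y}
  live b4: {q}→∅
  live b5: {i,q,y}→{i,q,y}
  live b6: {i,y}→{y}
  live b7: {y}→{y}
  live b8: {y}→∅
  live b9: ∅→∅

Interference:
  i↔{m,p,q,y}
  m↔{i,q,y}
  p↔{i,q,y}
  q↔{i,m,p,y}
  y↔{i,m,p,q}

Colouring:
  clique {i,m,q,y} ⇒ need ≥ 4
  4-colouring: r0={i}  r1={q}  r2={y}  r3={m,p}
  χ = 4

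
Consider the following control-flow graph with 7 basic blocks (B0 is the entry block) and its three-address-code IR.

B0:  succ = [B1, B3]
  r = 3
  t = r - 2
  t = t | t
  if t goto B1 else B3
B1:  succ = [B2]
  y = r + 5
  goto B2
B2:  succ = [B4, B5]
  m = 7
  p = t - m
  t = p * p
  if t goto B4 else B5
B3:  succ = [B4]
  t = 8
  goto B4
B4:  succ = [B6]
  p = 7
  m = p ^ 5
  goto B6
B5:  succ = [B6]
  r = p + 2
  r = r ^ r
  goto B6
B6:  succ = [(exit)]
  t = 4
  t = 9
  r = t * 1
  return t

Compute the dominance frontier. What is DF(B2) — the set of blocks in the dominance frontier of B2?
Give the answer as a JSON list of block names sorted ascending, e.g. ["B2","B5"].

Answer: ["B4", "B6"]

Derivation:
idom tree: B1←B0 B2←B1 B3←B0 B4←B0 B5←B2 B6←B0
Dom at joins:
  B4: preds {B2,B3}: {B0,B1,B2} ∩ {B0,B3} = {B0}; idom=B0
  B6: preds {B4,B5}: {B0,B4} ∩ {B0,B1,B2,B5} = {B0}; idom=B0

DF walk-up:
  B4←B2: walk B2→B1 to B0
  B4←B3: walk B3 to B0
  B6←B4: walk B4 to B0
  B6←B5: walk B5→B2→B1 to B0
  B0: DF=∅
  B1: DF={B4,B6}
  B2: DF={B4,B6}
  B3: DF={B4}
  B4: DF={B6}
  B5: DF={B6}
  B6: DF=∅

DF(B2) = ["B4", "B6"]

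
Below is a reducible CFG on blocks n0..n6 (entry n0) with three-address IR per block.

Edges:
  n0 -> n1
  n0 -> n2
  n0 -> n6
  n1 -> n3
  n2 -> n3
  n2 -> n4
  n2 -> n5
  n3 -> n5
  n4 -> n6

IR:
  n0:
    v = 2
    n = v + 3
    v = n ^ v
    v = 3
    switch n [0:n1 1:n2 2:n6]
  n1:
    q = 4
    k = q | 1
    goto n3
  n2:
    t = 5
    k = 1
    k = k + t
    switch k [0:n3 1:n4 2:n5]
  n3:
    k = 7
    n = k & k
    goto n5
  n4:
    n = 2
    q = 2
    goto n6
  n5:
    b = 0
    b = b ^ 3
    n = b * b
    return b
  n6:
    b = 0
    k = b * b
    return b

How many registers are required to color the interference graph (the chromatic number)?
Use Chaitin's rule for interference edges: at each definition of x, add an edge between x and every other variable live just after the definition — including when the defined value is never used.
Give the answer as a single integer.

Answer: 2

Working:
Per-block:
  n0 def {n,v} use ∅
  n1 def {k,q} use ∅
  n2 def {k,t} use ∅
  n3 def {k,n} use ∅
  n4 def {n,q} use ∅
  n5 def {b,n} use ∅
  n6 def {b,k} use ∅

Liveness:
  n0 li=∅ lo=∅
  n1 li=∅ lo=∅
  n2 li=∅ lo=∅
  n3 li=∅ lo=∅
  n4 li=∅ lo=∅
  n5 li=∅ lo=∅
  n6 li=∅ lo=∅

Interference:
  b — {k,n}
  k — {b,t}
  n — {b,v}
  q — ∅
  t — {k}
  v — {n}

Colouring:
  lower bound: {b,k} mutually conflict ⇒ χ ≥ 2
  2-colouring: r0={b,q,t,v}  r1={k,n}
  χ = 2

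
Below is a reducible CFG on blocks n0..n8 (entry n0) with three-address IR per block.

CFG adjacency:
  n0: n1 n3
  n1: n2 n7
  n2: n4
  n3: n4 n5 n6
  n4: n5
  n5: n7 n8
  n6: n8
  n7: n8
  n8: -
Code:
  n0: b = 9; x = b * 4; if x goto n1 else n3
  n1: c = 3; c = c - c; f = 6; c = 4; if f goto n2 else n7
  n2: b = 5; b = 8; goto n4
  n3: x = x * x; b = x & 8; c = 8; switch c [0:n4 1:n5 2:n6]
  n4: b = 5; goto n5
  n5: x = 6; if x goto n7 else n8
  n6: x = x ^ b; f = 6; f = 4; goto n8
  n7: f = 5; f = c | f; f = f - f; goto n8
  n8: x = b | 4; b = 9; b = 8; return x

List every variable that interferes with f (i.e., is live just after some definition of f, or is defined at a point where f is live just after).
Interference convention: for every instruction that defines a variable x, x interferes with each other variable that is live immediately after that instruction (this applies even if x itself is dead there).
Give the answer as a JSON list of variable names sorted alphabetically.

Answer: ["b", "c"]

Working:
Per-block:
  n0: def={b,x} ue=∅
  n1: def={c,f} ue=∅
  n2: def={b} ue=∅
  n3: def={b,c,x} ue={x}
  n4: def={b} ue=∅
  n5: def={x} ue=∅
  n6: def={f,x} ue={b,x}
  n7: def={f} ue={c}
  n8: def={b,x} ue={b}

Liveness:
  n0: in=∅ out={b,x}
  n1: in={b} out={b,c}
  n2: in={c} out={c}
  n3: in={x} out={b,c,x}
  n4: in={c} out={b,c}
  n5: in={b,c} out={b,c}
  n6: in={b,x} out={b}
  n7: in={b,c} out={b}
  n8: in={b} out=∅

Conflict graph:
  b: {c,f,x}
  c: {b,f,x}
  f: {b,c}
  x: {b,c}

N(f) = ["b", "c"]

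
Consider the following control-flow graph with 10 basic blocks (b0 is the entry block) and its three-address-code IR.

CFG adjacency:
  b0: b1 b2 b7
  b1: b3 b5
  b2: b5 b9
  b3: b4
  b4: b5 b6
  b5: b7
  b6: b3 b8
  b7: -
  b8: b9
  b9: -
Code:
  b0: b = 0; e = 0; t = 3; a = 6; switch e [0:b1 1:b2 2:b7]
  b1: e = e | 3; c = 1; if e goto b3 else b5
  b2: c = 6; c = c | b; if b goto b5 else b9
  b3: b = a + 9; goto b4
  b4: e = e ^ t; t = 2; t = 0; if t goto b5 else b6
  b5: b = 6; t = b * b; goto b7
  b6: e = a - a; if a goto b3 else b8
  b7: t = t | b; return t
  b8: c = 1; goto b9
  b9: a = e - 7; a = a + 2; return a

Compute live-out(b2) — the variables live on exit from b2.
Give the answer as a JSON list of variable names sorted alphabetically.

Answer: ["e"]

Derivation:
Per-block:
  b0 def {a,b,e,t} use ∅
  b1 def {c,e} use {e}
  b2 def {c} use {b}
  b3 def {b} use {a}
  b4 def {e,t} use {e,t}
  b5 def {b,t} use ∅
  b6 def {e} use {a}
  b7 def {t} use {b,t}
  b8 def {c} use ∅
  b9 def {a} use {e}

Backward fixpoint:
  live b0: ∅→{a,b,e,t}
  live b1: {a,e,t}→{a,e,t}
  live b2: {b,e}→{e}
  live b3: {a,e,t}→{a,e,t}
  live b4: {a,e,t}→{a,t}
  live b5: ∅→{b,t}
  live b6: {a,t}→{a,e,t}
  live b7: {b,t}→∅
  live b8: {e}→{e}
  live b9: {e}→∅

live-out(b2) = ["e"]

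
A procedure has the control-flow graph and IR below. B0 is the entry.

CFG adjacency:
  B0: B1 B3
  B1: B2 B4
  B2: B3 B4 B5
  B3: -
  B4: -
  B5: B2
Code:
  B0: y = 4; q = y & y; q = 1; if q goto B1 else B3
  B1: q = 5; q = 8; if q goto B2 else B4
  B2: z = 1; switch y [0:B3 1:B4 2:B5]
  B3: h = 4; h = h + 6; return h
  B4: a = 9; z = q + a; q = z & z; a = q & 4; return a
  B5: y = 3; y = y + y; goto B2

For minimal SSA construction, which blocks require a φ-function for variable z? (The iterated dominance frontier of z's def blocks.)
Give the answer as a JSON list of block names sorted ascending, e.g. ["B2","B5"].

idom tree: B1←B0 B2←B1 B3←B0 B4←B1 B5←B2
Dom at joins:
  B2: preds {B1,B5}: {B0,B1} ∩ {B0,B1,B2,B5} = {B0,B1}; idom=B1
  B3: preds {B0,B2}: {B0} ∩ {B0,B1,B2} = {B0}; idom=B0
  B4: preds {B1,B2}: {B0,B1} ∩ {B0,B1,B2} = {B0,B1}; idom=B1

Frontier:
  B2←B1: walk · to B1
  B2←B5: walk B5→B2 to B1
  B3←B0: walk · to B0
  B3←B2: walk B2→B1 to B0
  B4←B1: walk · to B1
  B4←B2: walk B2 to B1
  B0: DF=∅
  B1: DF={B3}
  B2: DF={B2,B3,B4}
  B3: DF=∅
  B4: DF=∅
  B5: DF={B2}

φ for z: defs {B2,B4}
  DF⁺ = {B2,B3,B4}

Answer: ["B2", "B3", "B4"]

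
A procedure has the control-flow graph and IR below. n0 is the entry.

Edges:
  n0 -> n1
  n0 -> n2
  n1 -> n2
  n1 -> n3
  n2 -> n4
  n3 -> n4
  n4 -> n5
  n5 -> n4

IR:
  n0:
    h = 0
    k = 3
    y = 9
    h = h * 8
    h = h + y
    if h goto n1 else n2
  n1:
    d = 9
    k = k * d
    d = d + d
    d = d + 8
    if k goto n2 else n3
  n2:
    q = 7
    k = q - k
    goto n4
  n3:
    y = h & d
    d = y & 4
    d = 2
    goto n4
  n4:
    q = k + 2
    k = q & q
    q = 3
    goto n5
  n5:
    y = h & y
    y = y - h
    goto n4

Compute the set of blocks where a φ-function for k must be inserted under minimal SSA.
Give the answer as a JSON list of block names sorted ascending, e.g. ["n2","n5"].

Answer: ["n2", "n4"]

Working:
idom tree: n1←n0 n2←n0 n3←n1 n4←n0 n5←n4
Join-block Dom:
  n2: preds {n0,n1}: {n0} ∩ {n0,n1} = {n0}; idom=n0
  n4: preds {n2,n3,n5}: {n0,n2} ∩ {n0,n1,n3} ∩ {n0,n4,n5} = {n0}; idom=n0

DF derivation:
  join n2 pred n0: · stop@n0
  join n2 pred n1: n1 stop@n0
  join n4 pred n2: n2 stop@n0
  join n4 pred n3: n3→n1 stop@n0
  join n4 pred n5: n5→n4 stop@n0
  DF(n0)=∅
  DF(n1)={n2,n4}
  DF(n2)={n4}
  DF(n3)={n4}
  DF(n4)={n4}
  DF(n5)={n4}

φ for k: defs {n0,n1,n2,n4}
  DF⁺ = {n2,n4}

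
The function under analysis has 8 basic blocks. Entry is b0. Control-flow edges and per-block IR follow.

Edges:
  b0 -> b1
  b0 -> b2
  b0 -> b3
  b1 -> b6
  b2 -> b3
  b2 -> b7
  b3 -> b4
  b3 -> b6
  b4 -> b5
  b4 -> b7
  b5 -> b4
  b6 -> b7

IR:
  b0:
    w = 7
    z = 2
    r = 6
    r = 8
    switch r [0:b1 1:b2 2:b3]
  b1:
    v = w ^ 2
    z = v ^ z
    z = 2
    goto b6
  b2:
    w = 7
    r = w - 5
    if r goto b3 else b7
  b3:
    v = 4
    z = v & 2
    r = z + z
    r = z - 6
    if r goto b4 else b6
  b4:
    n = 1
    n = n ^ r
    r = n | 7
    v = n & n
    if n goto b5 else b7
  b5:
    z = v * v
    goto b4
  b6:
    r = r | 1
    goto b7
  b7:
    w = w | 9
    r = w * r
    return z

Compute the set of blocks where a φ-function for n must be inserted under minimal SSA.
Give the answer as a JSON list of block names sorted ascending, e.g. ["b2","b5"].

Answer: ["b4", "b7"]

Working:
idom tree: b1←b0 b2←b0 b3←b0 b4←b3 b5←b4 b6←b0 b7←b0
Dom at joins:
  b3: preds {b0,b2}: {b0} ∩ {b0,b2} = {b0}; idom=b0
  b4: preds {b3,b5}: {b0,b3} ∩ {b0,b3,b4,b5} = {b0,b3}; idom=b3
  b6: preds {b1,b3}: {b0,b1} ∩ {b0,b3} = {b0}; idom=b0
  b7: preds {b2,b4,b6}: {b0,b2} ∩ {b0,b3,b4} ∩ {b0,b6} = {b0}; idom=b0

DF walk-up:
  b3←b0: walk · to b0
  b3←b2: walk b2 to b0
  b4←b3: walk · to b3
  b4←b5: walk b5→b4 to b3
  b6←b1: walk b1 to b0
  b6←b3: walk b3 to b0
  b7←b2: walk b2 to b0
  b7←b4: walk b4→b3 to b0
  b7←b6: walk b6 to b0
  b0 → ∅
  b1 → {b6}
  b2 → {b3,b7}
  b3 → {b6,b7}
  b4 → {b4,b7}
  b5 → {b4}
  b6 → {b7}
  b7 → ∅

φ for n: defs {b4}
  DF⁺ = {b4,b7}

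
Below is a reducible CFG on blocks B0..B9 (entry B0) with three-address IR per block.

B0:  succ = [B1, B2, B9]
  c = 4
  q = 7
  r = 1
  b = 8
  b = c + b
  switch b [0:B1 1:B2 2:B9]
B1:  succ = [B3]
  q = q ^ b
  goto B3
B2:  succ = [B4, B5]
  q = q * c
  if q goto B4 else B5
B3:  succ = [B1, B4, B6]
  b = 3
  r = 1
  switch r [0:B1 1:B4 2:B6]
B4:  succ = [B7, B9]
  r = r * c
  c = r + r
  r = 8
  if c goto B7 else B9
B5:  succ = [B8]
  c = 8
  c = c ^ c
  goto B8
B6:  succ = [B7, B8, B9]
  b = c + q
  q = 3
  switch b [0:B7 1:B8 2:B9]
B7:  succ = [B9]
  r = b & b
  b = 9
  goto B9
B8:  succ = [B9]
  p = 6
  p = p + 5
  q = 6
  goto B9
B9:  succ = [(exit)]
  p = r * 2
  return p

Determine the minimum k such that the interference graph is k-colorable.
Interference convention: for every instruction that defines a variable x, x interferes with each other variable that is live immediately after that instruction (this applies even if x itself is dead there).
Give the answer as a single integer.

Answer: 4

Working:
Block summaries:
  B0: {b,c,q,r} / ∅
  B1: {q} / {b,q}
  B2: {q} / {c,q}
  B3: {b,r} / ∅
  B4: {c,r} / {c,r}
  B5: {c} / ∅
  B6: {b,q} / {c,q}
  B7: {b,r} / {b}
  B8: {p,q} / ∅
  B9: {p} / {r}

Liveness:
  B0: in=∅ out={b,c,q,r}
  B1: in={b,c,q} out={c,q}
  B2: in={b,c,q,r} out={b,c,r}
  B3: in={c,q} out={b,c,q,r}
  B4: in={b,c,r} out={b,r}
  B5: in={r} out={r}
  B6: in={c,q,r} out={b,r}
  B7: in={b} out={r}
  B8: in={r} out={r}
  B9: in={r} out=∅

Interference:
  b — {c,q,r}
  c — {b,q,r}
  p — {r}
  q — {b,c,r}
  r — {b,c,p,q}

Registers:
  lower bound: {b,c,q,r} mutually conflict ⇒ χ ≥ 4
  4-colouring: R0={r}  R1={b,p}  R2={c}  R3={q}
  χ = 4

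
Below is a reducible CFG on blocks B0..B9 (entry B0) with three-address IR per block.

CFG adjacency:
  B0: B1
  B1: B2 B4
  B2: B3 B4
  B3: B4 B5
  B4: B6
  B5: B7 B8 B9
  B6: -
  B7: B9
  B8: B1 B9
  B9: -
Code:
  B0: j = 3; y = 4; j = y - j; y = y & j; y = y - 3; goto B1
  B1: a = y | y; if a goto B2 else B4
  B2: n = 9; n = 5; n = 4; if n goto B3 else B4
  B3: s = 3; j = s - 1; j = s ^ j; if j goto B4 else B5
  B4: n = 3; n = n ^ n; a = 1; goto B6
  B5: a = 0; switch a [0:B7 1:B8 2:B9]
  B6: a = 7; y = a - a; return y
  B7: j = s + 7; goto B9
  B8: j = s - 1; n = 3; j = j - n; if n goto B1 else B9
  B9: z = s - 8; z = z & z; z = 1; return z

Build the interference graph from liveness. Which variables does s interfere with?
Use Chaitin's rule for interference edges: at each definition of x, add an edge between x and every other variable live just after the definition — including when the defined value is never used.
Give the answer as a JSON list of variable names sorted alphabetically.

Answer: ["a", "j", "n", "y"]

Derivation:
Per-block:
  B0 def {j,y} use ∅
  B1 def {a} use {y}
  B2 def {n} use ∅
  B3 def {j,s} use ∅
  B4 def {a,n} use ∅
  B5 def {a} use ∅
  B6 def {a,y} use ∅
  B7 def {j} use {s}
  B8 def {j,n} use {s}
  B9 def {z} use {s}

Backward fixpoint:
  live B0: ∅→{y}
  live B1: {y}→{y}
  live B2: {y}→{y}
  live B3: {y}→{s,y}
  live B4: ∅→∅
  live B5: {s,y}→{s,y}
  live B6: ∅→∅
  live B7: {s}→{s}
  live B8: {s,y}→{s,y}
  live B9: {s}→∅

Interference:
  a — {s,y}
  j — {n,s,y}
  n — {j,s,y}
  s — {a,j,n,y}
  y — {a,j,n,s}
  z — ∅

N(s) = ["a", "j", "n", "y"]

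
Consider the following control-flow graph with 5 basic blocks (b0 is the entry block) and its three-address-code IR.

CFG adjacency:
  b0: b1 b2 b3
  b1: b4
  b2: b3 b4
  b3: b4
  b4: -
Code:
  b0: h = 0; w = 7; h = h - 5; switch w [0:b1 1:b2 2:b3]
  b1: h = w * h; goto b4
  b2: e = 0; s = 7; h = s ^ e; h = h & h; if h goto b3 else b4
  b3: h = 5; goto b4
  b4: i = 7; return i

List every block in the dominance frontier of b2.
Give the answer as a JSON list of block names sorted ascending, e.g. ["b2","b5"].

idom tree: b1←b0 b2←b0 b3←b0 b4←b0
Dom at joins:
  b3: preds {b0,b2}: {b0} ∩ {b0,b2} = {b0}; idom=b0
  b4: preds {b1,b2,b3}: {b0,b1} ∩ {b0,b2} ∩ {b0,b3} = {b0}; idom=b0

Frontier:
  b3←b0: walk · to b0
  b3←b2: walk b2 to b0
  b4←b1: walk b1 to b0
  b4←b2: walk b2 to b0
  b4←b3: walk b3 to b0
  b0: DF=∅
  b1: DF={b4}
  b2: DF={b3,b4}
  b3: DF={b4}
  b4: DF=∅

DF(b2) = ["b3", "b4"]

Answer: ["b3", "b4"]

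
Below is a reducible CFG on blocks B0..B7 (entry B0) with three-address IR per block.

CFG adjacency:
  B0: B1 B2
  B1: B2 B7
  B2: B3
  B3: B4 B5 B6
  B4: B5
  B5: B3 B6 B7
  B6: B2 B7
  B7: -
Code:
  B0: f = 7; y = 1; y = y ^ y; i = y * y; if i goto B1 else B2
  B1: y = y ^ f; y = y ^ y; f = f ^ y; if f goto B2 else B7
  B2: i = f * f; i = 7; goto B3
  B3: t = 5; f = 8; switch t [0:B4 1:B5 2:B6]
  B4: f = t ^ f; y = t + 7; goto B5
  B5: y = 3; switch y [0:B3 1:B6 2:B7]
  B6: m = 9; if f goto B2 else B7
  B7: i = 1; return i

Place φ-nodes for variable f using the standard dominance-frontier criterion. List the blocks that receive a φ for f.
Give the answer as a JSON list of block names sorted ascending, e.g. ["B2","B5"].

Answer: ["B2", "B3", "B5", "B6", "B7"]

Working:
idom tree: B1←B0 B2←B0 B3←B2 B4←B3 B5←B3 B6←B3 B7←B0
Join-block Dom:
  B2: preds {B0,B1,B6}: {B0} ∩ {B0,B1} ∩ {B0,B2,B3,B6} = {B0}; idom=B0
  B3: preds {B2,B5}: {B0,B2} ∩ {B0,B2,B3,B5} = {B0,B2}; idom=B2
  B5: preds {B3,B4}: {B0,B2,B3} ∩ {B0,B2,B3,B4} = {B0,B2,B3}; idom=B3
  B6: preds {B3,B5}: {B0,B2,B3} ∩ {B0,B2,B3,B5} = {B0,B2,B3}; idom=B3
  B7: preds {B1,B5,B6}: {B0,B1} ∩ {B0,B2,B3,B5} ∩ {B0,B2,B3,B6} = {B0}; idom=B0

DF derivation:
  B2←B0: walk · to B0
  B2←B1: walk B1 to B0
  B2←B6: walk B6→B3→B2 to B0
  B3←B2: walk · to B2
  B3←B5: walk B5→B3 to B2
  B5←B3: walk · to B3
  B5←B4: walk B4 to B3
  B6←B3: walk · to B3
  B6←B5: walk B5 to B3
  B7←B1: walk B1 to B0
  B7←B5: walk B5→B3→B2 to B0
  B7←B6: walk B6→B3→B2 to B0
  B0: DF=∅
  B1: DF={B2,B7}
  B2: DF={B2,B7}
  B3: DF={B2,B3,B7}
  B4: DF={B5}
  B5: DF={B3,B6,B7}
  B6: DF={B2,B7}
  B7: DF=∅

φ for f: defs {B0,B1,B3,B4}
  DF⁺ = {B2,B3,B5,B6,B7}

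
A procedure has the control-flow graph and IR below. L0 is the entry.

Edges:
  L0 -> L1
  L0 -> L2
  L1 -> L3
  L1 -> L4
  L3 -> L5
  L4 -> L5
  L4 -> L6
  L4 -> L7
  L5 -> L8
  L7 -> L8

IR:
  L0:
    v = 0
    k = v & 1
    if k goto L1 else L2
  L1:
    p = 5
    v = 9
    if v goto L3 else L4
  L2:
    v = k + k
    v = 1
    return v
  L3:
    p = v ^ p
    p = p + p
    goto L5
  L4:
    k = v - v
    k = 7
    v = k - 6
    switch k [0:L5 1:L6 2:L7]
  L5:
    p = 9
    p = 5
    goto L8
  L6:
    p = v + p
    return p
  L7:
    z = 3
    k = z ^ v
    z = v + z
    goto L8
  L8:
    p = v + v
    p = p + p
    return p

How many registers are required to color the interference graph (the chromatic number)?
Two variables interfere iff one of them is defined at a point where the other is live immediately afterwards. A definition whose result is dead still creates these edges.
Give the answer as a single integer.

Answer: 3

Analysis:
def/use:
  L0: def={k,v} ue=∅
  L1: def={p,v} ue=∅
  L2: def={v} ue={k}
  L3: def={p} ue={p,v}
  L4: def={k,v} ue={v}
  L5: def={p} ue=∅
  L6: def={p} ue={p,v}
  L7: def={k,z} ue={v}
  L8: def={p} ue={v}

Live sets:
  L0 li=∅ lo={k}
  L1 li=∅ lo={p,v}
  L2 li={k} lo=∅
  L3 li={p,v} lo={v}
  L4 li={p,v} lo={p,v}
  L5 li={v} lo={v}
  L6 li={p,v} lo=∅
  L7 li={v} lo={v}
  L8 li={v} lo=∅

Interference:
  k — {p,v,z}
  p — {k,v}
  v — {k,p,z}
  z — {k,v}

Colouring:
  {k,p,v} pairwise interfere (3-clique) ⇒ χ ≥ 3
  3-colouring: c0={k}  c1={v}  c2={p,z}
  χ = 3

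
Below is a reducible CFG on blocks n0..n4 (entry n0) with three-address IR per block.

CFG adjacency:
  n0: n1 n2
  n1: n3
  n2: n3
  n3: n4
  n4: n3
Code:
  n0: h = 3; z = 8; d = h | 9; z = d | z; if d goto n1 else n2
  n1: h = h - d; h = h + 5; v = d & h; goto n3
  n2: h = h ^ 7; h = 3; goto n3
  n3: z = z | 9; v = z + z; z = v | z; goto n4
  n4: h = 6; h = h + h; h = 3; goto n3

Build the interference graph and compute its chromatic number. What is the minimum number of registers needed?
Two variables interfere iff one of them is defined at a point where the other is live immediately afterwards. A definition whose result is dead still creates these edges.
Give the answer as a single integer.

Answer: 3

Working:
def/use:
  n0 def {d,h,z} use ∅
  n1 def {h,v} use {d,h}
  n2 def {h} use {h}
  n3 def {v,z} use {z}
  n4 def {h} use ∅

Backward fixpoint:
  live n0: ∅→{d,h,z}
  live n1: {d,h,z}→{z}
  live n2: {h,z}→{z}
  live n3: {z}→{z}
  live n4: {z}→{z}

Conflict graph:
  d: {h,z}
  h: {d,z}
  v: {z}
  z: {d,h,v}

Chromatic number:
  clique {d,h,z} ⇒ need ≥ 3
  3-colouring: c0={z}  c1={d,v}  c2={h}
  χ = 3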